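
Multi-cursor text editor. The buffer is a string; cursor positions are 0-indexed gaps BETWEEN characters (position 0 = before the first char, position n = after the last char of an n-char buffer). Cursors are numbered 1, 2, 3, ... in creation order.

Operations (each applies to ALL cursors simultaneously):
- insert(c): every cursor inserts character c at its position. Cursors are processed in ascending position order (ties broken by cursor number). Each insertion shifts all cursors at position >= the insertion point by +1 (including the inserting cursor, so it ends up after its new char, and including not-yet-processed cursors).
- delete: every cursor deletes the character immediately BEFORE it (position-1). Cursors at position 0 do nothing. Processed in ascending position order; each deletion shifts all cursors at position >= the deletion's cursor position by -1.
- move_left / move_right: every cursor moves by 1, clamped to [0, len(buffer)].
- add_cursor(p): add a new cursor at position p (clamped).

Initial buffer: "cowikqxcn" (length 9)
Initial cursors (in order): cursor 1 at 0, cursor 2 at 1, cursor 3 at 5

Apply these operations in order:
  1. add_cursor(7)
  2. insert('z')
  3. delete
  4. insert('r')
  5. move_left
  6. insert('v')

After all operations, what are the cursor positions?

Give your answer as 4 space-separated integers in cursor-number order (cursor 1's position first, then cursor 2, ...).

Answer: 1 4 10 14

Derivation:
After op 1 (add_cursor(7)): buffer="cowikqxcn" (len 9), cursors c1@0 c2@1 c3@5 c4@7, authorship .........
After op 2 (insert('z')): buffer="zczowikzqxzcn" (len 13), cursors c1@1 c2@3 c3@8 c4@11, authorship 1.2....3..4..
After op 3 (delete): buffer="cowikqxcn" (len 9), cursors c1@0 c2@1 c3@5 c4@7, authorship .........
After op 4 (insert('r')): buffer="rcrowikrqxrcn" (len 13), cursors c1@1 c2@3 c3@8 c4@11, authorship 1.2....3..4..
After op 5 (move_left): buffer="rcrowikrqxrcn" (len 13), cursors c1@0 c2@2 c3@7 c4@10, authorship 1.2....3..4..
After op 6 (insert('v')): buffer="vrcvrowikvrqxvrcn" (len 17), cursors c1@1 c2@4 c3@10 c4@14, authorship 11.22....33..44..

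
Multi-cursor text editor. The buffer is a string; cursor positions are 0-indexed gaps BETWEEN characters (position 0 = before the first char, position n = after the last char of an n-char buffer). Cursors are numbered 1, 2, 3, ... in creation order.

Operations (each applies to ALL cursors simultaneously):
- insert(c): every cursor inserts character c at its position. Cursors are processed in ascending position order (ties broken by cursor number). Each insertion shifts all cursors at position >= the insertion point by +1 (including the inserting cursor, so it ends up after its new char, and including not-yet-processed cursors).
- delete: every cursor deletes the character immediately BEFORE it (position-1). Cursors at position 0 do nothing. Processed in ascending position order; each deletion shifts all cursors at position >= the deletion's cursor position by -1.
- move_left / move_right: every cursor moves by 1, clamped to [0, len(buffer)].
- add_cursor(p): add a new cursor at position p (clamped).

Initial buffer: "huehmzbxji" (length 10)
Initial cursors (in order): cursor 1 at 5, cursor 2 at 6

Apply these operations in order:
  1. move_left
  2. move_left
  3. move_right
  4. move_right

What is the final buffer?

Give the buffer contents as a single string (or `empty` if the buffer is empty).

After op 1 (move_left): buffer="huehmzbxji" (len 10), cursors c1@4 c2@5, authorship ..........
After op 2 (move_left): buffer="huehmzbxji" (len 10), cursors c1@3 c2@4, authorship ..........
After op 3 (move_right): buffer="huehmzbxji" (len 10), cursors c1@4 c2@5, authorship ..........
After op 4 (move_right): buffer="huehmzbxji" (len 10), cursors c1@5 c2@6, authorship ..........

Answer: huehmzbxji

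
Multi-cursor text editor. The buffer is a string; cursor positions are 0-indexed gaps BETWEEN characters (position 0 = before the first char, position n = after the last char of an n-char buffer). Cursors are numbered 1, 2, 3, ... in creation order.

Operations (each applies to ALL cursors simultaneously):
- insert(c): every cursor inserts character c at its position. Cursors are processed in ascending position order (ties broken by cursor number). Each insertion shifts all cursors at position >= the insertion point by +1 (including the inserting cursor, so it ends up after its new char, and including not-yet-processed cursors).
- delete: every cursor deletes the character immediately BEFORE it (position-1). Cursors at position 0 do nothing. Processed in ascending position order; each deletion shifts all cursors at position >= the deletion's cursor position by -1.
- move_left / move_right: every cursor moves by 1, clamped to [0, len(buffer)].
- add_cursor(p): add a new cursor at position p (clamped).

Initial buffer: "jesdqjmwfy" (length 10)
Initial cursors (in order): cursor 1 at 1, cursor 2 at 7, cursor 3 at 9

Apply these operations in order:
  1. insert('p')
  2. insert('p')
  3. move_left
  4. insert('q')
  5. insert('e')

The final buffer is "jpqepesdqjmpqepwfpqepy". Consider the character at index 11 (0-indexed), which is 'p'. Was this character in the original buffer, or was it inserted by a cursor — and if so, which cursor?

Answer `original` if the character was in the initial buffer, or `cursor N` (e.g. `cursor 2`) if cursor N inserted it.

Answer: cursor 2

Derivation:
After op 1 (insert('p')): buffer="jpesdqjmpwfpy" (len 13), cursors c1@2 c2@9 c3@12, authorship .1......2..3.
After op 2 (insert('p')): buffer="jppesdqjmppwfppy" (len 16), cursors c1@3 c2@11 c3@15, authorship .11......22..33.
After op 3 (move_left): buffer="jppesdqjmppwfppy" (len 16), cursors c1@2 c2@10 c3@14, authorship .11......22..33.
After op 4 (insert('q')): buffer="jpqpesdqjmpqpwfpqpy" (len 19), cursors c1@3 c2@12 c3@17, authorship .111......222..333.
After op 5 (insert('e')): buffer="jpqepesdqjmpqepwfpqepy" (len 22), cursors c1@4 c2@14 c3@20, authorship .1111......2222..3333.
Authorship (.=original, N=cursor N): . 1 1 1 1 . . . . . . 2 2 2 2 . . 3 3 3 3 .
Index 11: author = 2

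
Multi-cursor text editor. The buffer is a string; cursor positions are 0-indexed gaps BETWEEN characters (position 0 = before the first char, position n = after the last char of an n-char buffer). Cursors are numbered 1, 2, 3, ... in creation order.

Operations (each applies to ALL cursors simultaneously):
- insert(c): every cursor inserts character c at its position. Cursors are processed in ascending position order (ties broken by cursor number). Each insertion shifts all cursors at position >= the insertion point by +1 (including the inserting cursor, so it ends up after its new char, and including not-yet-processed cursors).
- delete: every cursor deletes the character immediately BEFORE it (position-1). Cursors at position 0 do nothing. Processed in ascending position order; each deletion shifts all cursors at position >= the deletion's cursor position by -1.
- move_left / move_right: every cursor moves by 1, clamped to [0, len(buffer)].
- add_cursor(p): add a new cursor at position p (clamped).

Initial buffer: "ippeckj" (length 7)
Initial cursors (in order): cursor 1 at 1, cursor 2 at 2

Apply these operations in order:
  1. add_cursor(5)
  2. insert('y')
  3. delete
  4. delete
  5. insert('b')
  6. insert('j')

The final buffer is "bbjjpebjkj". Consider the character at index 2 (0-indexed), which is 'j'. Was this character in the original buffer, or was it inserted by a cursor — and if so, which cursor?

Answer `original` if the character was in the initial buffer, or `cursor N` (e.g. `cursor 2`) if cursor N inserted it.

Answer: cursor 1

Derivation:
After op 1 (add_cursor(5)): buffer="ippeckj" (len 7), cursors c1@1 c2@2 c3@5, authorship .......
After op 2 (insert('y')): buffer="iypypecykj" (len 10), cursors c1@2 c2@4 c3@8, authorship .1.2...3..
After op 3 (delete): buffer="ippeckj" (len 7), cursors c1@1 c2@2 c3@5, authorship .......
After op 4 (delete): buffer="pekj" (len 4), cursors c1@0 c2@0 c3@2, authorship ....
After op 5 (insert('b')): buffer="bbpebkj" (len 7), cursors c1@2 c2@2 c3@5, authorship 12..3..
After op 6 (insert('j')): buffer="bbjjpebjkj" (len 10), cursors c1@4 c2@4 c3@8, authorship 1212..33..
Authorship (.=original, N=cursor N): 1 2 1 2 . . 3 3 . .
Index 2: author = 1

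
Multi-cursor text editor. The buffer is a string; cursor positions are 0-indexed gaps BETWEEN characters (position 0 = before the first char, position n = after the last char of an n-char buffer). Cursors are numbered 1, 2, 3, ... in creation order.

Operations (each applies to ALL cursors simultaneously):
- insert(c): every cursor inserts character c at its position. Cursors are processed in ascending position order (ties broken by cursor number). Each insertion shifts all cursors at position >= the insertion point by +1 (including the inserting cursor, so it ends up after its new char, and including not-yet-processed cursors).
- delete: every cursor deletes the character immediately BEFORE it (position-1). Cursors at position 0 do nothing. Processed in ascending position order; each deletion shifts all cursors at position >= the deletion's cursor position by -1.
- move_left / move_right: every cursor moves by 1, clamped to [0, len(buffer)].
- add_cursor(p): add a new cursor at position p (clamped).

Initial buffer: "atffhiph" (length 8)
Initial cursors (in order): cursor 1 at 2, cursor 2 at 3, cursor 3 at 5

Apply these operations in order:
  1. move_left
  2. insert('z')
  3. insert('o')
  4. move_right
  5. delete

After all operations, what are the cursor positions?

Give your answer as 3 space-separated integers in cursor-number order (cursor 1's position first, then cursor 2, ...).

After op 1 (move_left): buffer="atffhiph" (len 8), cursors c1@1 c2@2 c3@4, authorship ........
After op 2 (insert('z')): buffer="aztzffzhiph" (len 11), cursors c1@2 c2@4 c3@7, authorship .1.2..3....
After op 3 (insert('o')): buffer="azotzoffzohiph" (len 14), cursors c1@3 c2@6 c3@10, authorship .11.22..33....
After op 4 (move_right): buffer="azotzoffzohiph" (len 14), cursors c1@4 c2@7 c3@11, authorship .11.22..33....
After op 5 (delete): buffer="azozofzoiph" (len 11), cursors c1@3 c2@5 c3@8, authorship .1122.33...

Answer: 3 5 8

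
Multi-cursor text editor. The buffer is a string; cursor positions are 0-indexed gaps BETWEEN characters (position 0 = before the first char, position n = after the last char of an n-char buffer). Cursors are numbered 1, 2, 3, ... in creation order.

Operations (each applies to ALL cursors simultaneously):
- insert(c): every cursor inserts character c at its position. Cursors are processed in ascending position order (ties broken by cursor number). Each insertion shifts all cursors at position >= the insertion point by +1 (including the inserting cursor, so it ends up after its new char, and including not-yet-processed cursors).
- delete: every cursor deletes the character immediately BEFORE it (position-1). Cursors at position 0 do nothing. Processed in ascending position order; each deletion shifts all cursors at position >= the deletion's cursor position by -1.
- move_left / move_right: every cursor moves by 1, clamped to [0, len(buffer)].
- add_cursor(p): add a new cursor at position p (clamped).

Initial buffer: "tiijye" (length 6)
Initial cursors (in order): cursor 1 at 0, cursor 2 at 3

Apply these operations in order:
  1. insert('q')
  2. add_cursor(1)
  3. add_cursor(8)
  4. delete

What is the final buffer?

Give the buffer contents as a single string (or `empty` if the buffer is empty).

Answer: tiijy

Derivation:
After op 1 (insert('q')): buffer="qtiiqjye" (len 8), cursors c1@1 c2@5, authorship 1...2...
After op 2 (add_cursor(1)): buffer="qtiiqjye" (len 8), cursors c1@1 c3@1 c2@5, authorship 1...2...
After op 3 (add_cursor(8)): buffer="qtiiqjye" (len 8), cursors c1@1 c3@1 c2@5 c4@8, authorship 1...2...
After op 4 (delete): buffer="tiijy" (len 5), cursors c1@0 c3@0 c2@3 c4@5, authorship .....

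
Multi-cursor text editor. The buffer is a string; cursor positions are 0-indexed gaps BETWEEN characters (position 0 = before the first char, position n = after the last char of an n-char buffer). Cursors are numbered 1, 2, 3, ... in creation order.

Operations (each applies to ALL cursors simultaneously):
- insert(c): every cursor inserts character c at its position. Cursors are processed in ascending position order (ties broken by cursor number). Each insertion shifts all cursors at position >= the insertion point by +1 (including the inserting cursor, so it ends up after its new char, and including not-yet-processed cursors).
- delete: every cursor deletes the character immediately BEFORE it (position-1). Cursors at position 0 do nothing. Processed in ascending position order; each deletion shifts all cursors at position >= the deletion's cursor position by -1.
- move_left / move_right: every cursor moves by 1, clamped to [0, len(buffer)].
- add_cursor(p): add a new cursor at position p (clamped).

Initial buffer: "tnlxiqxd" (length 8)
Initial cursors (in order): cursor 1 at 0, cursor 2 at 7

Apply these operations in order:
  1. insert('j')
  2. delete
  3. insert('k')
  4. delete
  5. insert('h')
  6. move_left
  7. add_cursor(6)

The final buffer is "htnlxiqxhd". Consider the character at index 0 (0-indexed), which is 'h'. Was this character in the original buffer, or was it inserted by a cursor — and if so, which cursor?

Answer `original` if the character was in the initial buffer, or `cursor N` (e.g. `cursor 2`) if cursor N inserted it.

After op 1 (insert('j')): buffer="jtnlxiqxjd" (len 10), cursors c1@1 c2@9, authorship 1.......2.
After op 2 (delete): buffer="tnlxiqxd" (len 8), cursors c1@0 c2@7, authorship ........
After op 3 (insert('k')): buffer="ktnlxiqxkd" (len 10), cursors c1@1 c2@9, authorship 1.......2.
After op 4 (delete): buffer="tnlxiqxd" (len 8), cursors c1@0 c2@7, authorship ........
After op 5 (insert('h')): buffer="htnlxiqxhd" (len 10), cursors c1@1 c2@9, authorship 1.......2.
After op 6 (move_left): buffer="htnlxiqxhd" (len 10), cursors c1@0 c2@8, authorship 1.......2.
After op 7 (add_cursor(6)): buffer="htnlxiqxhd" (len 10), cursors c1@0 c3@6 c2@8, authorship 1.......2.
Authorship (.=original, N=cursor N): 1 . . . . . . . 2 .
Index 0: author = 1

Answer: cursor 1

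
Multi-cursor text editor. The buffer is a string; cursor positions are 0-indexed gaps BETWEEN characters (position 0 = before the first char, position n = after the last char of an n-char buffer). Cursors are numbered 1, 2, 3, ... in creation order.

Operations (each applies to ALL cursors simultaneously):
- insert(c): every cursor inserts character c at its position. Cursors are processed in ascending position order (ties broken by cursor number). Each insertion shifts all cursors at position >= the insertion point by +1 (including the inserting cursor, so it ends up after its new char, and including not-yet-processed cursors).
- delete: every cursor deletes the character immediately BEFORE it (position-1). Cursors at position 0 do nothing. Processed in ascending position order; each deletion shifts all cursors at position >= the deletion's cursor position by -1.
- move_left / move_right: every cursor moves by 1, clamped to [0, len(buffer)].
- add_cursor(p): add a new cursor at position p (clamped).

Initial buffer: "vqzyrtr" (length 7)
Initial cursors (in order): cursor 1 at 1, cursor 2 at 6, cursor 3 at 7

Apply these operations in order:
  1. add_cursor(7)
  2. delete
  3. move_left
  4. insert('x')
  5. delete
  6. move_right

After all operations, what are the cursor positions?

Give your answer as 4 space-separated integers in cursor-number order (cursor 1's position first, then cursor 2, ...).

Answer: 1 3 3 3

Derivation:
After op 1 (add_cursor(7)): buffer="vqzyrtr" (len 7), cursors c1@1 c2@6 c3@7 c4@7, authorship .......
After op 2 (delete): buffer="qzy" (len 3), cursors c1@0 c2@3 c3@3 c4@3, authorship ...
After op 3 (move_left): buffer="qzy" (len 3), cursors c1@0 c2@2 c3@2 c4@2, authorship ...
After op 4 (insert('x')): buffer="xqzxxxy" (len 7), cursors c1@1 c2@6 c3@6 c4@6, authorship 1..234.
After op 5 (delete): buffer="qzy" (len 3), cursors c1@0 c2@2 c3@2 c4@2, authorship ...
After op 6 (move_right): buffer="qzy" (len 3), cursors c1@1 c2@3 c3@3 c4@3, authorship ...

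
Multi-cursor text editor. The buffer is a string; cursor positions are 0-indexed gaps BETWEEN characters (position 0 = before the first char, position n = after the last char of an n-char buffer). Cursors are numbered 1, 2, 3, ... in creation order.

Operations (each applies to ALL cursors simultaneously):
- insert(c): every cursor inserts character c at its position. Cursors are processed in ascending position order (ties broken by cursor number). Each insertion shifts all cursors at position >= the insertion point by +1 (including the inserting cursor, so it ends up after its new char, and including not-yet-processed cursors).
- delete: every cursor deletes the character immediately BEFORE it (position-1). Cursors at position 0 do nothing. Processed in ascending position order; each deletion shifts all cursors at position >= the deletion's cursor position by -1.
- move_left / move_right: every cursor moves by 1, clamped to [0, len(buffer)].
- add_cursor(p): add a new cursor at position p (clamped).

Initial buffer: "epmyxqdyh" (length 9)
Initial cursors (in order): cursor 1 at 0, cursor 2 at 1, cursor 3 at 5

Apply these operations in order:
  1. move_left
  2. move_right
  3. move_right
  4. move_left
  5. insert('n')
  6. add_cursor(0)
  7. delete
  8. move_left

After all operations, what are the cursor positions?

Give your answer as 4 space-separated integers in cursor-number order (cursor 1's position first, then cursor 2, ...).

Answer: 0 0 4 0

Derivation:
After op 1 (move_left): buffer="epmyxqdyh" (len 9), cursors c1@0 c2@0 c3@4, authorship .........
After op 2 (move_right): buffer="epmyxqdyh" (len 9), cursors c1@1 c2@1 c3@5, authorship .........
After op 3 (move_right): buffer="epmyxqdyh" (len 9), cursors c1@2 c2@2 c3@6, authorship .........
After op 4 (move_left): buffer="epmyxqdyh" (len 9), cursors c1@1 c2@1 c3@5, authorship .........
After op 5 (insert('n')): buffer="ennpmyxnqdyh" (len 12), cursors c1@3 c2@3 c3@8, authorship .12....3....
After op 6 (add_cursor(0)): buffer="ennpmyxnqdyh" (len 12), cursors c4@0 c1@3 c2@3 c3@8, authorship .12....3....
After op 7 (delete): buffer="epmyxqdyh" (len 9), cursors c4@0 c1@1 c2@1 c3@5, authorship .........
After op 8 (move_left): buffer="epmyxqdyh" (len 9), cursors c1@0 c2@0 c4@0 c3@4, authorship .........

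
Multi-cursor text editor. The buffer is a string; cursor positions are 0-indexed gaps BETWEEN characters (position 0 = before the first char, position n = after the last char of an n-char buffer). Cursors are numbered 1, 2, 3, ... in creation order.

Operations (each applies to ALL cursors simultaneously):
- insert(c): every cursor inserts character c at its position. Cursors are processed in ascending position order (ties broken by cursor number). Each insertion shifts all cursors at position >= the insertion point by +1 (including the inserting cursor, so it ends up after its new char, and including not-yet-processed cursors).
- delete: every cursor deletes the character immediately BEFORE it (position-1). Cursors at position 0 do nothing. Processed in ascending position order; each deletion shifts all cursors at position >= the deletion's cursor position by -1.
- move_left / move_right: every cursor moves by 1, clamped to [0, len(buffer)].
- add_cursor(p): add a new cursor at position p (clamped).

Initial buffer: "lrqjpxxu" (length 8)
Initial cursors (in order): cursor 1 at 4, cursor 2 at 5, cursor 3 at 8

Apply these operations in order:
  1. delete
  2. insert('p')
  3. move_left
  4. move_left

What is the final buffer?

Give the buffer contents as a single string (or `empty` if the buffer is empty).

Answer: lrqppxxp

Derivation:
After op 1 (delete): buffer="lrqxx" (len 5), cursors c1@3 c2@3 c3@5, authorship .....
After op 2 (insert('p')): buffer="lrqppxxp" (len 8), cursors c1@5 c2@5 c3@8, authorship ...12..3
After op 3 (move_left): buffer="lrqppxxp" (len 8), cursors c1@4 c2@4 c3@7, authorship ...12..3
After op 4 (move_left): buffer="lrqppxxp" (len 8), cursors c1@3 c2@3 c3@6, authorship ...12..3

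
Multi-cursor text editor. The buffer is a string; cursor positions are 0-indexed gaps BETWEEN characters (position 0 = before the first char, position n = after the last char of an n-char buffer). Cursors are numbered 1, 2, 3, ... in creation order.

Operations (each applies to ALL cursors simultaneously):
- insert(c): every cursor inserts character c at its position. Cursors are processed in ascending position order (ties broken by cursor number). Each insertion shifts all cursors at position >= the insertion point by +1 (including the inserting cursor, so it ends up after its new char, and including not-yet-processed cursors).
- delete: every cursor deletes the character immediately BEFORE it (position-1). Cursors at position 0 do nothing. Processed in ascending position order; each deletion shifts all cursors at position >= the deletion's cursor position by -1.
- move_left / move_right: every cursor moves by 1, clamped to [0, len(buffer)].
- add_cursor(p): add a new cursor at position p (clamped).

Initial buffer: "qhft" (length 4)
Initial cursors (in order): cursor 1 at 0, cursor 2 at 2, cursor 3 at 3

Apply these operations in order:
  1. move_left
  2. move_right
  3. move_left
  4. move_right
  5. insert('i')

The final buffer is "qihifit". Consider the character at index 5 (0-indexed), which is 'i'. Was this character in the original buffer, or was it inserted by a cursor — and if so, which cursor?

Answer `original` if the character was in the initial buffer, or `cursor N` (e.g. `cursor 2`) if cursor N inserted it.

After op 1 (move_left): buffer="qhft" (len 4), cursors c1@0 c2@1 c3@2, authorship ....
After op 2 (move_right): buffer="qhft" (len 4), cursors c1@1 c2@2 c3@3, authorship ....
After op 3 (move_left): buffer="qhft" (len 4), cursors c1@0 c2@1 c3@2, authorship ....
After op 4 (move_right): buffer="qhft" (len 4), cursors c1@1 c2@2 c3@3, authorship ....
After op 5 (insert('i')): buffer="qihifit" (len 7), cursors c1@2 c2@4 c3@6, authorship .1.2.3.
Authorship (.=original, N=cursor N): . 1 . 2 . 3 .
Index 5: author = 3

Answer: cursor 3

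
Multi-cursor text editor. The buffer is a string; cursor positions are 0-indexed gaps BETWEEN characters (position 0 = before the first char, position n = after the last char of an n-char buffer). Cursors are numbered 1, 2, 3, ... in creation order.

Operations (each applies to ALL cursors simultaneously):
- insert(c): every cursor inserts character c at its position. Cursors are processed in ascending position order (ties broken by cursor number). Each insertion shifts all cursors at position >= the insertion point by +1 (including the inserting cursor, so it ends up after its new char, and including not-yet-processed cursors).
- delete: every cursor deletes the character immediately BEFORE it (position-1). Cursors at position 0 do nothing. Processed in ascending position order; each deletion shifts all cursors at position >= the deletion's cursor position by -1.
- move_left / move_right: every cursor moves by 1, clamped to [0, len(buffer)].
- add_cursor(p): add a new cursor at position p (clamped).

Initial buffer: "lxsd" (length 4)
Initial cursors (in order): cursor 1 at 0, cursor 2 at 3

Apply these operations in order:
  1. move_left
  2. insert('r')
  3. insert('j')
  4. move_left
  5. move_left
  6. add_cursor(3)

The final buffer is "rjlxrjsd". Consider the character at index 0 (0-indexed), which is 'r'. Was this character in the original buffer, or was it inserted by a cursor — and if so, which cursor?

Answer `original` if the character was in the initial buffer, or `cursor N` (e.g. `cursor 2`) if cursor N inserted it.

Answer: cursor 1

Derivation:
After op 1 (move_left): buffer="lxsd" (len 4), cursors c1@0 c2@2, authorship ....
After op 2 (insert('r')): buffer="rlxrsd" (len 6), cursors c1@1 c2@4, authorship 1..2..
After op 3 (insert('j')): buffer="rjlxrjsd" (len 8), cursors c1@2 c2@6, authorship 11..22..
After op 4 (move_left): buffer="rjlxrjsd" (len 8), cursors c1@1 c2@5, authorship 11..22..
After op 5 (move_left): buffer="rjlxrjsd" (len 8), cursors c1@0 c2@4, authorship 11..22..
After op 6 (add_cursor(3)): buffer="rjlxrjsd" (len 8), cursors c1@0 c3@3 c2@4, authorship 11..22..
Authorship (.=original, N=cursor N): 1 1 . . 2 2 . .
Index 0: author = 1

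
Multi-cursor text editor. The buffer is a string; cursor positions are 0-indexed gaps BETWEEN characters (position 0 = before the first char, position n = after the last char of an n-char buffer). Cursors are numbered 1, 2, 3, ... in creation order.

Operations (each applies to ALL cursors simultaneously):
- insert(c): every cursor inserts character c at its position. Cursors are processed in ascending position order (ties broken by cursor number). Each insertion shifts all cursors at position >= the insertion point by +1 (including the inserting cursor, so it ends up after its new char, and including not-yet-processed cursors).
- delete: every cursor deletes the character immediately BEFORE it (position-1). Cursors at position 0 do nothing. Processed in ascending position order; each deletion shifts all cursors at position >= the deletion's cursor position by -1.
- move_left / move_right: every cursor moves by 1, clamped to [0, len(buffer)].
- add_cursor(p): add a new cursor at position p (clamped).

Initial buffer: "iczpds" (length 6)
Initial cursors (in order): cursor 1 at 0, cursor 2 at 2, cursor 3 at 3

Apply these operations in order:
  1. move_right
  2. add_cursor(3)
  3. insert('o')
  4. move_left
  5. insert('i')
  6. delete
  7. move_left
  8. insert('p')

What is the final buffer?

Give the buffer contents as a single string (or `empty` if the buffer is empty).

Answer: pioczppooppods

Derivation:
After op 1 (move_right): buffer="iczpds" (len 6), cursors c1@1 c2@3 c3@4, authorship ......
After op 2 (add_cursor(3)): buffer="iczpds" (len 6), cursors c1@1 c2@3 c4@3 c3@4, authorship ......
After op 3 (insert('o')): buffer="ioczoopods" (len 10), cursors c1@2 c2@6 c4@6 c3@8, authorship .1..24.3..
After op 4 (move_left): buffer="ioczoopods" (len 10), cursors c1@1 c2@5 c4@5 c3@7, authorship .1..24.3..
After op 5 (insert('i')): buffer="iioczoiiopiods" (len 14), cursors c1@2 c2@8 c4@8 c3@11, authorship .11..2244.33..
After op 6 (delete): buffer="ioczoopods" (len 10), cursors c1@1 c2@5 c4@5 c3@7, authorship .1..24.3..
After op 7 (move_left): buffer="ioczoopods" (len 10), cursors c1@0 c2@4 c4@4 c3@6, authorship .1..24.3..
After op 8 (insert('p')): buffer="pioczppooppods" (len 14), cursors c1@1 c2@7 c4@7 c3@10, authorship 1.1..24243.3..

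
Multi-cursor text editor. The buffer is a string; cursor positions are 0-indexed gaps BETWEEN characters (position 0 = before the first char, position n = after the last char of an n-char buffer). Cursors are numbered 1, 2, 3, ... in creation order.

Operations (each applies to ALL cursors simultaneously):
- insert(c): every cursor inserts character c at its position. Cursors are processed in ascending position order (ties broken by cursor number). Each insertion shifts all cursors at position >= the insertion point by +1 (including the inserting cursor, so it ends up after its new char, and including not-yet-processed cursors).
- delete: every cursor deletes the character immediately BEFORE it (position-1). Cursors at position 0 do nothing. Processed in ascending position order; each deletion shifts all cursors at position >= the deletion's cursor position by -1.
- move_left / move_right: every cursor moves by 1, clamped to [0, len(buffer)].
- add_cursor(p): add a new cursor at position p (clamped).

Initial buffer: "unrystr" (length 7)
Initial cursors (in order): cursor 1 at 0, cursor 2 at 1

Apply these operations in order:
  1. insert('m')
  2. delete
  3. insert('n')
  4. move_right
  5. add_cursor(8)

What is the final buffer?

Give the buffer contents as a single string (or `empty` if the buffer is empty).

After op 1 (insert('m')): buffer="mumnrystr" (len 9), cursors c1@1 c2@3, authorship 1.2......
After op 2 (delete): buffer="unrystr" (len 7), cursors c1@0 c2@1, authorship .......
After op 3 (insert('n')): buffer="nunnrystr" (len 9), cursors c1@1 c2@3, authorship 1.2......
After op 4 (move_right): buffer="nunnrystr" (len 9), cursors c1@2 c2@4, authorship 1.2......
After op 5 (add_cursor(8)): buffer="nunnrystr" (len 9), cursors c1@2 c2@4 c3@8, authorship 1.2......

Answer: nunnrystr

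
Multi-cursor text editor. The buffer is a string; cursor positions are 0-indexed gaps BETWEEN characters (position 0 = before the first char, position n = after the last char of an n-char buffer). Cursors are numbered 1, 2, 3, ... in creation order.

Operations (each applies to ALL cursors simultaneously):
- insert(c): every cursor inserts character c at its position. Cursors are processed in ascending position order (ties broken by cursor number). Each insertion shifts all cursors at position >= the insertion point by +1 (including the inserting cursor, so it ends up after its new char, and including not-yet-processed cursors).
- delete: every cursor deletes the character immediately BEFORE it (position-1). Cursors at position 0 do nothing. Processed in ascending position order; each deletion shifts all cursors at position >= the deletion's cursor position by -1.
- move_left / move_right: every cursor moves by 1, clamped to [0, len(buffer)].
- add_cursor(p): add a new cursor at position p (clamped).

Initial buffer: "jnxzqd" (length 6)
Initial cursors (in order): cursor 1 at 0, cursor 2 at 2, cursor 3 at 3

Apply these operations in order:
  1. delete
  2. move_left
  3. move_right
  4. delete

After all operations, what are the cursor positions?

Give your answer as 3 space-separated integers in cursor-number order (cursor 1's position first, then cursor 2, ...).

Answer: 0 0 0

Derivation:
After op 1 (delete): buffer="jzqd" (len 4), cursors c1@0 c2@1 c3@1, authorship ....
After op 2 (move_left): buffer="jzqd" (len 4), cursors c1@0 c2@0 c3@0, authorship ....
After op 3 (move_right): buffer="jzqd" (len 4), cursors c1@1 c2@1 c3@1, authorship ....
After op 4 (delete): buffer="zqd" (len 3), cursors c1@0 c2@0 c3@0, authorship ...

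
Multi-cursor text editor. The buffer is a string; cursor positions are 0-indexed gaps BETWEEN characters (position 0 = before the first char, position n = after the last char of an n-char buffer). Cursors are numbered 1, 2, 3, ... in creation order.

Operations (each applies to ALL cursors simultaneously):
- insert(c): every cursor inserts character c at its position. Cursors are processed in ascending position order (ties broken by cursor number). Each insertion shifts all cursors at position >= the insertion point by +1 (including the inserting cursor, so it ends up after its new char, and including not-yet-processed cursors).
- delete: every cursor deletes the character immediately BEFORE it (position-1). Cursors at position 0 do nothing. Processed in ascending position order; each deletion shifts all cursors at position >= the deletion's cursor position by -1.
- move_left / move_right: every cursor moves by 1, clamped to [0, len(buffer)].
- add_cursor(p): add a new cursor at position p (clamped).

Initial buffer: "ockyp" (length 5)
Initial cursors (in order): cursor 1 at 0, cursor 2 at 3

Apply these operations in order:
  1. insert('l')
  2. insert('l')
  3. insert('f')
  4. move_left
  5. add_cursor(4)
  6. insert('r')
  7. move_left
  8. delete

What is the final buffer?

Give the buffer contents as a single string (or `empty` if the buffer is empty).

Answer: lrfrcklrfyp

Derivation:
After op 1 (insert('l')): buffer="locklyp" (len 7), cursors c1@1 c2@5, authorship 1...2..
After op 2 (insert('l')): buffer="llockllyp" (len 9), cursors c1@2 c2@7, authorship 11...22..
After op 3 (insert('f')): buffer="llfockllfyp" (len 11), cursors c1@3 c2@9, authorship 111...222..
After op 4 (move_left): buffer="llfockllfyp" (len 11), cursors c1@2 c2@8, authorship 111...222..
After op 5 (add_cursor(4)): buffer="llfockllfyp" (len 11), cursors c1@2 c3@4 c2@8, authorship 111...222..
After op 6 (insert('r')): buffer="llrforckllrfyp" (len 14), cursors c1@3 c3@6 c2@11, authorship 1111.3..2222..
After op 7 (move_left): buffer="llrforckllrfyp" (len 14), cursors c1@2 c3@5 c2@10, authorship 1111.3..2222..
After op 8 (delete): buffer="lrfrcklrfyp" (len 11), cursors c1@1 c3@3 c2@7, authorship 1113..222..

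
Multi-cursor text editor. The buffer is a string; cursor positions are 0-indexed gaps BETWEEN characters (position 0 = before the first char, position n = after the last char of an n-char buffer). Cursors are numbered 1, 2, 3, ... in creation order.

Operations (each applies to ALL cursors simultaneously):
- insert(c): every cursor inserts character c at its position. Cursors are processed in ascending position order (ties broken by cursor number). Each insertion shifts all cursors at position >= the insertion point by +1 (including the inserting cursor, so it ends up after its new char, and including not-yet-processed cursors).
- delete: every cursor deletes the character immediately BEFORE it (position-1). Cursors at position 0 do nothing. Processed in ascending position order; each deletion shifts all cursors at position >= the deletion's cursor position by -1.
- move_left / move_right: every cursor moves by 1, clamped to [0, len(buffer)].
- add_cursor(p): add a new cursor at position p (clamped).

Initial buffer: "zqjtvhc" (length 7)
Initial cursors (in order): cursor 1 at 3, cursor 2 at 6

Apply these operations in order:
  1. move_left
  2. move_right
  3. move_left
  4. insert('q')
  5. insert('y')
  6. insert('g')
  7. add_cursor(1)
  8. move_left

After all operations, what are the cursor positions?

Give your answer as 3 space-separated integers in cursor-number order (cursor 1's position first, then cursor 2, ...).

Answer: 4 10 0

Derivation:
After op 1 (move_left): buffer="zqjtvhc" (len 7), cursors c1@2 c2@5, authorship .......
After op 2 (move_right): buffer="zqjtvhc" (len 7), cursors c1@3 c2@6, authorship .......
After op 3 (move_left): buffer="zqjtvhc" (len 7), cursors c1@2 c2@5, authorship .......
After op 4 (insert('q')): buffer="zqqjtvqhc" (len 9), cursors c1@3 c2@7, authorship ..1...2..
After op 5 (insert('y')): buffer="zqqyjtvqyhc" (len 11), cursors c1@4 c2@9, authorship ..11...22..
After op 6 (insert('g')): buffer="zqqygjtvqyghc" (len 13), cursors c1@5 c2@11, authorship ..111...222..
After op 7 (add_cursor(1)): buffer="zqqygjtvqyghc" (len 13), cursors c3@1 c1@5 c2@11, authorship ..111...222..
After op 8 (move_left): buffer="zqqygjtvqyghc" (len 13), cursors c3@0 c1@4 c2@10, authorship ..111...222..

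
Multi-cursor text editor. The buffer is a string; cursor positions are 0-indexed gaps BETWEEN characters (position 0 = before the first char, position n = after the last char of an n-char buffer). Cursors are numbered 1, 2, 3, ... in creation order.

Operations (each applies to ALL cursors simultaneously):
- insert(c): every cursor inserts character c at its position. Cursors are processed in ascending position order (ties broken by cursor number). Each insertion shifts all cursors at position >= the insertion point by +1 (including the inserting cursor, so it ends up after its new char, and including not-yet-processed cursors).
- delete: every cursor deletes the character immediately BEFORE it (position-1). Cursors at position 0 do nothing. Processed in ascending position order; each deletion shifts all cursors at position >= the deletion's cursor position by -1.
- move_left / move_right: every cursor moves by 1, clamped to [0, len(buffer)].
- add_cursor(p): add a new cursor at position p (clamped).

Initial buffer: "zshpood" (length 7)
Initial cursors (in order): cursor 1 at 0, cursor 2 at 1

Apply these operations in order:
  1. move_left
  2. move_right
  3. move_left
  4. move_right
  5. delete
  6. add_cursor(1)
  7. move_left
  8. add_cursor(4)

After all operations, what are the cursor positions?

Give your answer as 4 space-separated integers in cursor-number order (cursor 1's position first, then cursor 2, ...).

Answer: 0 0 0 4

Derivation:
After op 1 (move_left): buffer="zshpood" (len 7), cursors c1@0 c2@0, authorship .......
After op 2 (move_right): buffer="zshpood" (len 7), cursors c1@1 c2@1, authorship .......
After op 3 (move_left): buffer="zshpood" (len 7), cursors c1@0 c2@0, authorship .......
After op 4 (move_right): buffer="zshpood" (len 7), cursors c1@1 c2@1, authorship .......
After op 5 (delete): buffer="shpood" (len 6), cursors c1@0 c2@0, authorship ......
After op 6 (add_cursor(1)): buffer="shpood" (len 6), cursors c1@0 c2@0 c3@1, authorship ......
After op 7 (move_left): buffer="shpood" (len 6), cursors c1@0 c2@0 c3@0, authorship ......
After op 8 (add_cursor(4)): buffer="shpood" (len 6), cursors c1@0 c2@0 c3@0 c4@4, authorship ......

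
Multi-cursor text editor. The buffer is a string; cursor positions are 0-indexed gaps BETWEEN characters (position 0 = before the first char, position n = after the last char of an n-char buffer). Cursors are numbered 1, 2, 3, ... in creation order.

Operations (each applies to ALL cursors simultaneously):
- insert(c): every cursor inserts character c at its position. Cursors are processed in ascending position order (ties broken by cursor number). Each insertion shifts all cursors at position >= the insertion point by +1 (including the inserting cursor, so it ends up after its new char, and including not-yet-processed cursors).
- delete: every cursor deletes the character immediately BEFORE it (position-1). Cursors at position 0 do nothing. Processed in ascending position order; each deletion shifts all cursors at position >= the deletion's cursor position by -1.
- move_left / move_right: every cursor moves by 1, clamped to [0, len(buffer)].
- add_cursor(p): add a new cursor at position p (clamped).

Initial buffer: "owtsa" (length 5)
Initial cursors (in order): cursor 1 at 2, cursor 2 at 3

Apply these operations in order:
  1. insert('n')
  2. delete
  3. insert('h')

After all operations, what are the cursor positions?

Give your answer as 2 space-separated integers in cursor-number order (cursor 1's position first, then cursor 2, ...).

After op 1 (insert('n')): buffer="owntnsa" (len 7), cursors c1@3 c2@5, authorship ..1.2..
After op 2 (delete): buffer="owtsa" (len 5), cursors c1@2 c2@3, authorship .....
After op 3 (insert('h')): buffer="owhthsa" (len 7), cursors c1@3 c2@5, authorship ..1.2..

Answer: 3 5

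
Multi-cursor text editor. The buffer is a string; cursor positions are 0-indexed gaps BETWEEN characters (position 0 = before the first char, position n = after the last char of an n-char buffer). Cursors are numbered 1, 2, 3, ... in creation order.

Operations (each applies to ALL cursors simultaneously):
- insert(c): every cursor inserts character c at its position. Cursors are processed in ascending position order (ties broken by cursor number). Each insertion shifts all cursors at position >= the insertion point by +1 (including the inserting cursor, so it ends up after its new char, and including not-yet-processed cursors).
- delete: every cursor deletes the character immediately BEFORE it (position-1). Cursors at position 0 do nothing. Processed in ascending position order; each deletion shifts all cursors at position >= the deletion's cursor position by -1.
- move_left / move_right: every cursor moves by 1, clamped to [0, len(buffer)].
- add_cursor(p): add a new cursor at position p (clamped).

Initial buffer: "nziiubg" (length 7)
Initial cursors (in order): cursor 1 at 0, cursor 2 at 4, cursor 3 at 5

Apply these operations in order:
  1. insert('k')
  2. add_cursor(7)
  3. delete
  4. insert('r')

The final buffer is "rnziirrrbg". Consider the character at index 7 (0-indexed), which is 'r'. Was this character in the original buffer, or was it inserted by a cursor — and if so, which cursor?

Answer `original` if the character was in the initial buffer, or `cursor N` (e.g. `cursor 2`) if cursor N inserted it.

Answer: cursor 4

Derivation:
After op 1 (insert('k')): buffer="knziikukbg" (len 10), cursors c1@1 c2@6 c3@8, authorship 1....2.3..
After op 2 (add_cursor(7)): buffer="knziikukbg" (len 10), cursors c1@1 c2@6 c4@7 c3@8, authorship 1....2.3..
After op 3 (delete): buffer="nziibg" (len 6), cursors c1@0 c2@4 c3@4 c4@4, authorship ......
After op 4 (insert('r')): buffer="rnziirrrbg" (len 10), cursors c1@1 c2@8 c3@8 c4@8, authorship 1....234..
Authorship (.=original, N=cursor N): 1 . . . . 2 3 4 . .
Index 7: author = 4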